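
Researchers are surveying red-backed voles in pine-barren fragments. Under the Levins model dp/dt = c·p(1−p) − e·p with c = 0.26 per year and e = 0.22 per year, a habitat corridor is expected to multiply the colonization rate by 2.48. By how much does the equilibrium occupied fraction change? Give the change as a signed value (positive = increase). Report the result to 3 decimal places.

Before: p* = 1 − 0.22/0.26 = 0.1538.
After the change, c = 0.6448, e = 0.22, so p* = 1 − 0.22/0.6448 = 0.6588.
Δp* = 0.6588 − 0.1538 = +0.5050.

0.505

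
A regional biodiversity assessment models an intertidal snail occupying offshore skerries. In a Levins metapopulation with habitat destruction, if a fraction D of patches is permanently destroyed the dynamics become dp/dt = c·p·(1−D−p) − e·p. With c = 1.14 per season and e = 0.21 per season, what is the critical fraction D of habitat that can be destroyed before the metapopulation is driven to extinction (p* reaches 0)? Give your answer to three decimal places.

0.816

The nontrivial equilibrium is p* = (1−D) − e/c; extinction occurs when this hits zero.
So D_crit = 1 − e/c = 1 − 0.21/1.14 = 1 − 0.1842 = 0.8158.
Note this equals the original equilibrium occupancy — the Levins extinction-debt result.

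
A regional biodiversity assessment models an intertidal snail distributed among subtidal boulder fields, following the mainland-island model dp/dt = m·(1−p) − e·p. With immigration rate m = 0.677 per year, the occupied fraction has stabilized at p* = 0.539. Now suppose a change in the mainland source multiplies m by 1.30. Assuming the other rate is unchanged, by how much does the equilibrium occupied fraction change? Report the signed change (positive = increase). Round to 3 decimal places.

0.064

Balance m(1−p*) = e·p* gives e = m(1−p*)/p* = 0.677×0.46100/0.53900 = 0.57903.
New p* = m/(m+e) = 0.88010/(0.88010+0.57903) = 0.60317.
Δp* = 0.60317 − 0.53900 = +0.06417.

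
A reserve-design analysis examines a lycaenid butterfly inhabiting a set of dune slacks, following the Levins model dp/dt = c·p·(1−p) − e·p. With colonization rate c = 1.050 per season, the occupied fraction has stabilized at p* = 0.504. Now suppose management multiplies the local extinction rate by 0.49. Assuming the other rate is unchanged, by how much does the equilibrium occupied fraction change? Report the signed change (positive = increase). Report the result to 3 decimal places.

Balance c(1−p*) = e gives e = 1.050×(1 − 0.50400) = 0.52080.
New p* = 1 − e/c = 1 − 0.25519/1.05000 = 0.75696.
Δp* = 0.75696 − 0.50400 = +0.25296.

0.253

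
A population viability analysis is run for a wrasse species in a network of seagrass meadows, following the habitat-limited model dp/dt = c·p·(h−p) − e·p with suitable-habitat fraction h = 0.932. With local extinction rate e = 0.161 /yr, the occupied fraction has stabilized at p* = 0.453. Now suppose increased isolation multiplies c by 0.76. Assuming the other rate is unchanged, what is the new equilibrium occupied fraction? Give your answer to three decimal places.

0.302

Balance c(h−p*) = e gives c = e/(0.932 − 0.45300) = 0.161/0.47900 = 0.33612.
New p* = 0.932 − e/c = 0.932 − 0.16100/0.25545 = 0.30174.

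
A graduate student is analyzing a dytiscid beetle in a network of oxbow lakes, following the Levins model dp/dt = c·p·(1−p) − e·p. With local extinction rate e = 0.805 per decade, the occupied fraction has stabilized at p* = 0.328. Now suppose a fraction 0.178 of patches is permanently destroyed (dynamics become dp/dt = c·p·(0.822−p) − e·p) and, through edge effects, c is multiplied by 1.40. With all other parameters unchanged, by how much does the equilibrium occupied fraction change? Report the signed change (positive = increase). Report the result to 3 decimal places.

0.014

Balance c(1−p*) = e gives c = e/(1 − 0.32800) = 0.805/0.67200 = 1.19792.
New p* = 0.822 − e/c = 0.822 − 0.80500/1.67709 = 0.34200.
Δp* = 0.34200 − 0.32800 = +0.01400.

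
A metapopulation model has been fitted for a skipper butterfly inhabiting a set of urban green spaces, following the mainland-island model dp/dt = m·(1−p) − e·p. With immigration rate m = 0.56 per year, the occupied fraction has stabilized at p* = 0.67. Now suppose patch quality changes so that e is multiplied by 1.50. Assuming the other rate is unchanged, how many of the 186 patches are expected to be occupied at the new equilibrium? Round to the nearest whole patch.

107

Balance m(1−p*) = e·p* gives e = m(1−p*)/p* = 0.56×0.33000/0.67000 = 0.27582.
New p* = m/(m+e) = 0.56000/(0.56000+0.41373) = 0.57511.
Expected occupied = 186 × 0.57511 = 106.97 ≈ 107.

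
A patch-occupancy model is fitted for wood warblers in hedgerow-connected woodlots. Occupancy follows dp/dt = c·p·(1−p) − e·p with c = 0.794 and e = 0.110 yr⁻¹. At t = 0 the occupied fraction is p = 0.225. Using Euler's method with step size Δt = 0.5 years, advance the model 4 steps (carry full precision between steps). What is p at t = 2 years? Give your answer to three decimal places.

Update rule: p ← p + [c·p·(1−p) − e·p]·Δt with Δt = 0.5.
  1  |  dp/dt·Δt = +0.056852  |  p_1 = 0.281852
  2  |  dp/dt·Δt = +0.064855  |  p_2 = 0.346707
  3  |  dp/dt·Δt = +0.070852  |  p_3 = 0.417559
  4  |  dp/dt·Δt = +0.073586  |  p_4 = 0.491146

0.491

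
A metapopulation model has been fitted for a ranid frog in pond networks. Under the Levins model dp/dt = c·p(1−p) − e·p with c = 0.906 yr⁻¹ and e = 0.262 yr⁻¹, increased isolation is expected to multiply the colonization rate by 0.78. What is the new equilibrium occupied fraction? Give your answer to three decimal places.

Before: p* = 1 − 0.262/0.906 = 0.7108.
After the change, c = 0.70668, e = 0.262, so p* = 1 − 0.262/0.70668 = 0.6293.

0.629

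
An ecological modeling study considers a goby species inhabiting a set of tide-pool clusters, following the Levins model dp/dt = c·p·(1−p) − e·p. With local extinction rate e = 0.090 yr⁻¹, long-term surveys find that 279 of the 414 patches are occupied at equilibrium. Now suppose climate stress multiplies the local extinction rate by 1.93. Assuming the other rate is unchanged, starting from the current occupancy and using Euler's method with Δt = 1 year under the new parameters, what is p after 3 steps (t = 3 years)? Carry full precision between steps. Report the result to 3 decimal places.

Observed p* = 279/414 = 0.67391.
Balance c(1−p*) = e gives c = e/(1 − 0.67391) = 0.090/0.32609 = 0.27600.
Starting from p₀ = 0.67391; update p ← p + (dp/dt)·Δt with the new parameters.
t = 1: p = 0.67391 + (-0.05641) = 0.61751
t = 2: p = 0.61751 + (-0.04207) = 0.57543
t = 3: p = 0.57543 + (-0.03252) = 0.54291

0.543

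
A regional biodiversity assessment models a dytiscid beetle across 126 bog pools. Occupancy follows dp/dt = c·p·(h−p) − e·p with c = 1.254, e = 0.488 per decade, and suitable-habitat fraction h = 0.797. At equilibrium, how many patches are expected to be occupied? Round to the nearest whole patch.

51

p* = h − e/c = 0.797 − 0.3892 = 0.4078.
Expected occupied patches = N × p* = 126 × 0.4078 = 51.39 ≈ 51.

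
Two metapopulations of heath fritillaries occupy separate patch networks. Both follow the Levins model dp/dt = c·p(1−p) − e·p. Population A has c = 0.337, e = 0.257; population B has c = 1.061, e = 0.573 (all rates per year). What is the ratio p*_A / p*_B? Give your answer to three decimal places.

A: p*_A = 1 − 0.257/0.337 = 0.2374.
B: p*_B = 1 − 0.573/1.061 = 0.4599.
p*_A / p*_B = 0.2374/0.4599 = 0.5161.

0.516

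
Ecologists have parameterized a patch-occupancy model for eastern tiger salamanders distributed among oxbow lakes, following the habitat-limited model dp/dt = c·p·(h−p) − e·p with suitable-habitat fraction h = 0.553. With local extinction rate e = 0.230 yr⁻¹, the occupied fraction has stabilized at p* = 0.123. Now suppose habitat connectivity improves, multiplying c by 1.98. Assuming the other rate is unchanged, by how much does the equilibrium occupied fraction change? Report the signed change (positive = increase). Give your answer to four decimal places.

0.2128

Balance c(h−p*) = e gives c = e/(0.553 − 0.12300) = 0.230/0.43000 = 0.53488.
New p* = 0.553 − e/c = 0.553 − 0.23000/1.05906 = 0.33583.
Δp* = 0.33583 − 0.12300 = +0.21283.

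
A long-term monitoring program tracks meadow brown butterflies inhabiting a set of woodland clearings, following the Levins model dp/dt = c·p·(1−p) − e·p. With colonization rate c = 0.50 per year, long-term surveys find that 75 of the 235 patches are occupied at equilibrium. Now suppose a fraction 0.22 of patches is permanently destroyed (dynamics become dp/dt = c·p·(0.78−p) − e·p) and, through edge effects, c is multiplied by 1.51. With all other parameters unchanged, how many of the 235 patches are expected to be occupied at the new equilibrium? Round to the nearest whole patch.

Observed p* = 75/235 = 0.31915.
Balance c(1−p*) = e gives e = 0.50×(1 − 0.31915) = 0.34042.
New p* = 0.78 − e/c = 0.78 − 0.34042/0.75500 = 0.32911.
Expected occupied = 235 × 0.32911 = 77.34 ≈ 77.

77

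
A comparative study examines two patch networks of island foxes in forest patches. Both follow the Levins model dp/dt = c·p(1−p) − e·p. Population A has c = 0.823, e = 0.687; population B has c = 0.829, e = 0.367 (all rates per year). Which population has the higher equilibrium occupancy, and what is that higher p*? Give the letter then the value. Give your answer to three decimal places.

A: p*_A = 1 − 0.687/0.823 = 0.1652.
B: p*_B = 1 − 0.367/0.829 = 0.5573.
B is higher at 0.5573.

B, 0.557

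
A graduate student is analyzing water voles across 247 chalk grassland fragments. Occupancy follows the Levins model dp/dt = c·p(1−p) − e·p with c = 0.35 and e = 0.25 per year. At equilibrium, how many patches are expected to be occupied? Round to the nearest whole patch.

p* = 1 − e/c = 1 − 0.25/0.35 = 0.2857.
Expected occupied patches = N × p* = 247 × 0.2857 = 70.57 ≈ 71.

71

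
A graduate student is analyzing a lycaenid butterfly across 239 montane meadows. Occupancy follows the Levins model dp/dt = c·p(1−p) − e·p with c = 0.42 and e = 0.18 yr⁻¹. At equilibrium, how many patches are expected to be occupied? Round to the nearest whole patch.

p* = 1 − e/c = 1 − 0.18/0.42 = 0.5714.
Expected occupied patches = N × p* = 239 × 0.5714 = 136.57 ≈ 137.

137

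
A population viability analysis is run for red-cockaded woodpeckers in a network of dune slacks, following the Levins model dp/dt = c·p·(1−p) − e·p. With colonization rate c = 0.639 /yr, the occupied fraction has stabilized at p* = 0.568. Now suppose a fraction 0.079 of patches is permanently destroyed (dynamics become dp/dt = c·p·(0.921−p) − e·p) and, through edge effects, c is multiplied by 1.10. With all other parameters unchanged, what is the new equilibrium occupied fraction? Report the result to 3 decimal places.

Balance c(1−p*) = e gives e = 0.639×(1 − 0.56800) = 0.27605.
New p* = 0.921 − e/c = 0.921 − 0.27605/0.70290 = 0.52827.

0.528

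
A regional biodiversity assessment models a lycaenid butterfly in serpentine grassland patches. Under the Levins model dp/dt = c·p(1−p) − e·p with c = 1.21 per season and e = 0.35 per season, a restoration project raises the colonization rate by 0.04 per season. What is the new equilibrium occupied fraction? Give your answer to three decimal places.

Before: p* = 1 − 0.35/1.21 = 0.7107.
After the change, c = 1.25, e = 0.35, so p* = 1 − 0.35/1.25 = 0.7200.

0.720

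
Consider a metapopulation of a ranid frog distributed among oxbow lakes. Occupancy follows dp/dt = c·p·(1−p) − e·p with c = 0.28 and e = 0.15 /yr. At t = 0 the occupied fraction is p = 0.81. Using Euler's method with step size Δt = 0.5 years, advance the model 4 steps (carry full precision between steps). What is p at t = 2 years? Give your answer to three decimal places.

0.685

Update rule: p ← p + [c·p·(1−p) − e·p]·Δt with Δt = 0.5.
  1  |  dp/dt·Δt = -0.039204  |  p_1 = 0.770796
  2  |  dp/dt·Δt = -0.033076  |  p_2 = 0.737720
  3  |  dp/dt·Δt = -0.028241  |  p_3 = 0.709480
  4  |  dp/dt·Δt = -0.024354  |  p_4 = 0.685125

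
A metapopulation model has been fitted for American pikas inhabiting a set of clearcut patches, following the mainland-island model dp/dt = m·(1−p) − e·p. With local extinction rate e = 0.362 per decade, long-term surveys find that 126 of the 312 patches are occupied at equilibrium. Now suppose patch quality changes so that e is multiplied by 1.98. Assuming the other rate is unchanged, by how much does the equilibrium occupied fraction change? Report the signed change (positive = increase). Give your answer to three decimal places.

Observed p* = 126/312 = 0.40385.
Balance m(1−p*) = e·p* gives m = e·p*/(1−p*) = 0.362×0.40385/0.59615 = 0.24523.
New p* = m/(m+e) = 0.24523/(0.24523+0.71676) = 0.25492.
Δp* = 0.25492 − 0.40385 = -0.14893.

-0.149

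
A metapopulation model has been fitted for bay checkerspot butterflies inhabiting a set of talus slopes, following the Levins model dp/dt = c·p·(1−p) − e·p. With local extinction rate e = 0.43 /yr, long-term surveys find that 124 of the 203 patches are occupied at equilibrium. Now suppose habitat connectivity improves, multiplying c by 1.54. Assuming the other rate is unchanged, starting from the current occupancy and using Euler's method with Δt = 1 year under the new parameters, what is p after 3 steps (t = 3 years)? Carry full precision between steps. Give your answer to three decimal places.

Observed p* = 124/203 = 0.61084.
Balance c(1−p*) = e gives c = e/(1 − 0.61084) = 0.43/0.38916 = 1.10494.
Starting from p₀ = 0.61084; update p ← p + (dp/dt)·Δt with the new parameters.
p: 0.61084 → 0.75267  (Δp = +0.14184)
p: 0.75267 → 0.74579  (Δp = -0.00689)
p: 0.74579 → 0.74770  (Δp = +0.00192)

0.748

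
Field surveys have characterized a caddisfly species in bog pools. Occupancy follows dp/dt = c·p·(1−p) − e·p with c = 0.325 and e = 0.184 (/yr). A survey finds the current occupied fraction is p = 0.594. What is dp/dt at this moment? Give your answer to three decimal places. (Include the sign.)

-0.031

Colonization term: c·p·(1−p) = 0.325×0.594×0.4060 = 0.07838.
Extinction term: e·p = 0.10930.
dp/dt = 0.07838 − 0.10930 = -0.03092.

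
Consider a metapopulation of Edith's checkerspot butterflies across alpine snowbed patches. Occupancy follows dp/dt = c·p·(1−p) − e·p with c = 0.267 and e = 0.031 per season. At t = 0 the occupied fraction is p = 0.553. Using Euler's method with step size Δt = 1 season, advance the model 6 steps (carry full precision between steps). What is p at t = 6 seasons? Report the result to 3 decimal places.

0.781

Update rule: p ← p + [c·p·(1−p) − e·p]·Δt with Δt = 1.
step 1: Δp = +0.04886, p = 0.60186
step 2: Δp = +0.04532, p = 0.64718
step 3: Δp = +0.04090, p = 0.68808
step 4: Δp = +0.03597, p = 0.72406
step 5: Δp = +0.03090, p = 0.75496
step 6: Δp = +0.02599, p = 0.78095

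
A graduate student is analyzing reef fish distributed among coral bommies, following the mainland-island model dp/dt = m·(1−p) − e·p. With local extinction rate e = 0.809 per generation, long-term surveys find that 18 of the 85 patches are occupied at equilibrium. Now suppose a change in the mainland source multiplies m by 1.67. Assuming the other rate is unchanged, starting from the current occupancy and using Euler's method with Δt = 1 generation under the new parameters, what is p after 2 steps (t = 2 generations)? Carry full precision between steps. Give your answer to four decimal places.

0.3068

Observed p* = 18/85 = 0.21176.
Balance m(1−p*) = e·p* gives m = e·p*/(1−p*) = 0.809×0.21176/0.78824 = 0.21734.
Starting from p₀ = 0.21176; update p ← p + (dp/dt)·Δt with the new parameters.
p: 0.21176 → 0.32655  (Δp = +0.11478)
p: 0.32655 → 0.30681  (Δp = -0.01974)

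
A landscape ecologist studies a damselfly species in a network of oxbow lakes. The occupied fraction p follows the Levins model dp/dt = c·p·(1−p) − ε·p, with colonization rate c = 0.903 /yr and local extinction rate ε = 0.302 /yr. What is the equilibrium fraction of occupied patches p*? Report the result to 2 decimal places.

0.67

At equilibrium, colonization balances extinction: c·p*·(1−p*) = ε·p*.
So p* = 1 − ε/c = 1 − 0.302/0.903 = 1 − 0.3344 = 0.6656.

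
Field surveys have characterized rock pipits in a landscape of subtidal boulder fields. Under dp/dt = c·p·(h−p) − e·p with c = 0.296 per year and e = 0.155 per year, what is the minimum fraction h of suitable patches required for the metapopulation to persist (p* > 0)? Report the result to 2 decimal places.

0.52

p* = h − e/c is positive only when h > e/c.
h_min = e/c = 0.155/0.296 = 0.5236.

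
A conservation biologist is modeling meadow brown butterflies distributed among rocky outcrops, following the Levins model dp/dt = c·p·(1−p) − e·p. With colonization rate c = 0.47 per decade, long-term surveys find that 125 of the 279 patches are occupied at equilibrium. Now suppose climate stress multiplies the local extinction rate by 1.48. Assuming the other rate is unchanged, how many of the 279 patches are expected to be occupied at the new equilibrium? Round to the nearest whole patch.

51

Observed p* = 125/279 = 0.44803.
Balance c(1−p*) = e gives e = 0.47×(1 − 0.44803) = 0.25943.
New p* = 1 − e/c = 1 − 0.38396/0.47000 = 0.18306.
Expected occupied = 279 × 0.18306 = 51.07 ≈ 51.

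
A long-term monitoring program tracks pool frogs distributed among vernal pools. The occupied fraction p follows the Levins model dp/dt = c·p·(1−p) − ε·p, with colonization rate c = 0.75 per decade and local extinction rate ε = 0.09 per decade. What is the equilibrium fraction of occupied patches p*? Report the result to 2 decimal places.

Setting dp/dt = 0 and dividing through by p* gives c·(1−p*) = ε.
So p* = 1 − ε/c = 1 − 0.09/0.75 = 1 − 0.1200 = 0.8800.

0.88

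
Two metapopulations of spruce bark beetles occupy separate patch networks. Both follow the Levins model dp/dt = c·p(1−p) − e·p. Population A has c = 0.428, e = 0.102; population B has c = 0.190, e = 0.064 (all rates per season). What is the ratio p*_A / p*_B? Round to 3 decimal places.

1.149

A: p*_A = 1 − 0.102/0.428 = 0.7617.
B: p*_B = 1 − 0.064/0.190 = 0.6632.
p*_A / p*_B = 0.7617/0.6632 = 1.1486.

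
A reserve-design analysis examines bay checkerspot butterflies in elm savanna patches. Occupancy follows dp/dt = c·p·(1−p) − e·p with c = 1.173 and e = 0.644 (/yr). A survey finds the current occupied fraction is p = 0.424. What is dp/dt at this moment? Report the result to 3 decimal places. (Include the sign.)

Colonization term: c·p·(1−p) = 1.173×0.424×0.5760 = 0.28647.
Extinction term: e·p = 0.27306.
dp/dt = 0.28647 − 0.27306 = 0.01342.

0.013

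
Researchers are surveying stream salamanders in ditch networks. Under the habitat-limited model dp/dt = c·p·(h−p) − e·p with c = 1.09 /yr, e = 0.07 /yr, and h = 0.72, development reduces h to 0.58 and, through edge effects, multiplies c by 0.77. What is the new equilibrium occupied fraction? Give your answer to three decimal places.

Before: p* = h − e/c = 0.72 − 0.07/1.09 = 0.72 − 0.0642 = 0.6558.
After: c = 0.8393, e = 0.07, h = 0.58; p* = 0.58 − 0.07/0.8393 = 0.4966.

0.497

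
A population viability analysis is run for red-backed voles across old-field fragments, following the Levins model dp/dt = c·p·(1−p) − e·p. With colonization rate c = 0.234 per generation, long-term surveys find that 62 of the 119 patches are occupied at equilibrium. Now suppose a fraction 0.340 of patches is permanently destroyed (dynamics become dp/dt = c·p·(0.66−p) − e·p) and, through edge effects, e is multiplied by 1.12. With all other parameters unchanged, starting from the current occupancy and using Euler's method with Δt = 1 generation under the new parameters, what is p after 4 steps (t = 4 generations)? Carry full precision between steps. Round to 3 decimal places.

0.376

Observed p* = 62/119 = 0.52101.
Balance c(1−p*) = e gives e = 0.234×(1 − 0.52101) = 0.11208.
Starting from p₀ = 0.52101; update p ← p + (dp/dt)·Δt with the new parameters.
t = 1: p = 0.52101 + (-0.04846) = 0.47255
t = 2: p = 0.47255 + (-0.03859) = 0.43396
t = 3: p = 0.43396 + (-0.03152) = 0.40243
t = 4: p = 0.40243 + (-0.02626) = 0.37617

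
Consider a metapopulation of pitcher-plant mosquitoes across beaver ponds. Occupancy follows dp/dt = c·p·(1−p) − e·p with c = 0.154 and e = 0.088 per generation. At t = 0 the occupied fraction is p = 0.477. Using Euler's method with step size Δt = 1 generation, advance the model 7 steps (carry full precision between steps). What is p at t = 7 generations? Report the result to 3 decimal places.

0.457

Update rule: p ← p + [c·p·(1−p) − e·p]·Δt with Δt = 1.
t = 1: p = 0.47700 + (-0.00356) = 0.47344
t = 2: p = 0.47344 + (-0.00327) = 0.47017
t = 3: p = 0.47017 + (-0.00301) = 0.46716
t = 4: p = 0.46716 + (-0.00278) = 0.46438
t = 5: p = 0.46438 + (-0.00256) = 0.46182
t = 6: p = 0.46182 + (-0.00236) = 0.45946
t = 7: p = 0.45946 + (-0.00219) = 0.45727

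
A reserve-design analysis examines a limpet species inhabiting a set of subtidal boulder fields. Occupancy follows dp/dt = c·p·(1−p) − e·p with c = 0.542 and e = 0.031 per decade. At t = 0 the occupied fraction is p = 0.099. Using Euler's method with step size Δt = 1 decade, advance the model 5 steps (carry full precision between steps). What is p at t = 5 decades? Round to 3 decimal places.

0.509

Update rule: p ← p + [c·p·(1−p) − e·p]·Δt with Δt = 1.
t = 1: p = 0.09900 + (+0.04528) = 0.14428
t = 2: p = 0.14428 + (+0.06244) = 0.20672
t = 3: p = 0.20672 + (+0.08247) = 0.28919
t = 4: p = 0.28919 + (+0.10245) = 0.39164
t = 5: p = 0.39164 + (+0.11700) = 0.50864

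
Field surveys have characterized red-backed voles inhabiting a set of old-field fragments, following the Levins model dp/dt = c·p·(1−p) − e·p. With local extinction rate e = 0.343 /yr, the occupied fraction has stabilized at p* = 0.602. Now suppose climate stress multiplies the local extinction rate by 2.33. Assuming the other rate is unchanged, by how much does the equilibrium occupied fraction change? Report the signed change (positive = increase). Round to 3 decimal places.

-0.529

Balance c(1−p*) = e gives c = e/(1 − 0.60200) = 0.343/0.39800 = 0.86181.
New p* = 1 − e/c = 1 − 0.79919/0.86181 = 0.07266.
Δp* = 0.07266 − 0.60200 = -0.52934.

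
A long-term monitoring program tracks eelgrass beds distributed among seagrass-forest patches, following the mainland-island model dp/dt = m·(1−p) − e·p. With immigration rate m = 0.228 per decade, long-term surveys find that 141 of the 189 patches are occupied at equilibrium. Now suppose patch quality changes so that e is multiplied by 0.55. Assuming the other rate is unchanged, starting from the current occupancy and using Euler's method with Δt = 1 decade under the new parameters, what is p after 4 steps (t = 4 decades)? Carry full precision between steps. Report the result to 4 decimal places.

Observed p* = 141/189 = 0.74603.
Balance m(1−p*) = e·p* gives e = m(1−p*)/p* = 0.228×0.25397/0.74603 = 0.07762.
Starting from p₀ = 0.74603; update p ← p + (dp/dt)·Δt with the new parameters.
  1  |  dp/dt·Δt = +0.026057  |  p_1 = 0.772089
  2  |  dp/dt·Δt = +0.019004  |  p_2 = 0.791093
  3  |  dp/dt·Δt = +0.013860  |  p_3 = 0.804952
  4  |  dp/dt·Δt = +0.010108  |  p_4 = 0.815060

0.8151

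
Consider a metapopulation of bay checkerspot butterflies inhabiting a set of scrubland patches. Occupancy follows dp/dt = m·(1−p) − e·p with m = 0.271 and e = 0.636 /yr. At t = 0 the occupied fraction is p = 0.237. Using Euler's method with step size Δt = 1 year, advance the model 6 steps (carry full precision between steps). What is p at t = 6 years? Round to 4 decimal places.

Update rule: p ← p + [m·(1−p) − e·p]·Δt with Δt = 1.
  1  |  dp/dt·Δt = +0.056041  |  p_1 = 0.293041
  2  |  dp/dt·Δt = +0.005212  |  p_2 = 0.298253
  3  |  dp/dt·Δt = +0.000485  |  p_3 = 0.298738
  4  |  dp/dt·Δt = +0.000045  |  p_4 = 0.298783
  5  |  dp/dt·Δt = +0.000004  |  p_5 = 0.298787
  6  |  dp/dt·Δt = +0.000000  |  p_6 = 0.298787

0.2988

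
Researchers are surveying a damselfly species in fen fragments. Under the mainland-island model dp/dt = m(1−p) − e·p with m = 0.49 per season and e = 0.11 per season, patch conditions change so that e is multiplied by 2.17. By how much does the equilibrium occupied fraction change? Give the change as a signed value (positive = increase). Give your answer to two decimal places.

Before: p* = 0.49/(0.49+0.11) = 0.8167.
After: m = 0.49, e = 0.2387; p* = 0.49/0.7287 = 0.6724.
Δp* = 0.6724 − 0.8167 = -0.1442.

-0.14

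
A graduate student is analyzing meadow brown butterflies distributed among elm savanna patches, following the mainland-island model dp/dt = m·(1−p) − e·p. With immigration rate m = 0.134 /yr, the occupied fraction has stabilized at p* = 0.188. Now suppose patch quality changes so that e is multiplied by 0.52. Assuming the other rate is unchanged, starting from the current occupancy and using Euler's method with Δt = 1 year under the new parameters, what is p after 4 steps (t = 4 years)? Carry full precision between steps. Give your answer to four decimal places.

0.2958

Balance m(1−p*) = e·p* gives e = m(1−p*)/p* = 0.134×0.81200/0.18800 = 0.57877.
Starting from p₀ = 0.18800; update p ← p + (dp/dt)·Δt with the new parameters.
  1  |  dp/dt·Δt = +0.052228  |  p_1 = 0.240228
  2  |  dp/dt·Δt = +0.029511  |  p_2 = 0.269739
  3  |  dp/dt·Δt = +0.016675  |  p_3 = 0.286414
  4  |  dp/dt·Δt = +0.009422  |  p_4 = 0.295836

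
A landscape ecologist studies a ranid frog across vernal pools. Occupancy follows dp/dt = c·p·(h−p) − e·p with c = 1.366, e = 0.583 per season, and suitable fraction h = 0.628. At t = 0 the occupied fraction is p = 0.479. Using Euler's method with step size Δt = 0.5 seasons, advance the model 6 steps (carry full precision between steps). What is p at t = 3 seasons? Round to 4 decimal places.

Update rule: p ← p + [c·p·(h−p) − e·p]·Δt with Δt = 0.5.
p: 0.47900 → 0.38812  (Δp = -0.09088)
p: 0.38812 → 0.33857  (Δp = -0.04955)
p: 0.33857 → 0.30681  (Δp = -0.03176)
p: 0.30681 → 0.28468  (Δp = -0.02213)
p: 0.28468 → 0.26845  (Δp = -0.01623)
p: 0.26845 → 0.25612  (Δp = -0.01233)

0.2561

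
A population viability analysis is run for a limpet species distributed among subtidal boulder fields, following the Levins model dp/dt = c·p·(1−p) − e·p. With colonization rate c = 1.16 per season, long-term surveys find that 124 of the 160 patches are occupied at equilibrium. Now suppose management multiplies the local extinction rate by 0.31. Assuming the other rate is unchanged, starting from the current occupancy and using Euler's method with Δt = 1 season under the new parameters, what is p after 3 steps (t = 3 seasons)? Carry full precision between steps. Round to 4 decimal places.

Observed p* = 124/160 = 0.77500.
Balance c(1−p*) = e gives e = 1.16×(1 − 0.77500) = 0.26100.
Starting from p₀ = 0.77500; update p ← p + (dp/dt)·Δt with the new parameters.
t = 1: p = 0.77500 + (+0.13957) = 0.91457
t = 2: p = 0.91457 + (+0.01664) = 0.93120
t = 3: p = 0.93120 + (-0.00103) = 0.93017

0.9302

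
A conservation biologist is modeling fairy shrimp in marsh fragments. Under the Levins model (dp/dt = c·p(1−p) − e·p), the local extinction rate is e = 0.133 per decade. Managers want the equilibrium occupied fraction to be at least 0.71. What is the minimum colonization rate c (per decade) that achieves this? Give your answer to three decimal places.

p* = 1 − e/c ≥ 0.71 requires e/c ≤ 0.2900, i.e. c ≥ e/0.2900.
c_min = 0.133/0.2900 = 0.4586.

0.459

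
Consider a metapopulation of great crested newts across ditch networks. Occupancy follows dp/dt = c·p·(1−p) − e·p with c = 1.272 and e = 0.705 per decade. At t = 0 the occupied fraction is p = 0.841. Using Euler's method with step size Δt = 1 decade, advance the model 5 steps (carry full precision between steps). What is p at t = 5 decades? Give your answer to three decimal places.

Update rule: p ← p + [c·p·(1−p) − e·p]·Δt with Δt = 1.
t = 1: p = 0.84100 + (-0.42281) = 0.41819
t = 2: p = 0.41819 + (+0.01466) = 0.43285
t = 3: p = 0.43285 + (+0.00710) = 0.43996
t = 4: p = 0.43996 + (+0.00325) = 0.44320
t = 5: p = 0.44320 + (+0.00144) = 0.44464

0.445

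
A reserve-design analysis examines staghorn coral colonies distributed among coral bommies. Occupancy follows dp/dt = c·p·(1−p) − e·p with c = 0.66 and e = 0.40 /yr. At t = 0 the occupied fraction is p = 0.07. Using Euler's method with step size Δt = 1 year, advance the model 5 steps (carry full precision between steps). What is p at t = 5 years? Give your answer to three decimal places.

Update rule: p ← p + [c·p·(1−p) − e·p]·Δt with Δt = 1.
step 1: Δp = +0.01497, p = 0.08497
step 2: Δp = +0.01733, p = 0.10229
step 3: Δp = +0.01969, p = 0.12198
step 4: Δp = +0.02189, p = 0.14388
step 5: Δp = +0.02375, p = 0.16762

0.168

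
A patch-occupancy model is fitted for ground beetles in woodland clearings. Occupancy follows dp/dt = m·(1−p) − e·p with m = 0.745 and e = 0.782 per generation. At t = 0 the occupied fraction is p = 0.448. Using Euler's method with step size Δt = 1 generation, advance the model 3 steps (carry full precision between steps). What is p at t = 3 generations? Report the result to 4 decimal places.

Update rule: p ← p + [m·(1−p) − e·p]·Δt with Δt = 1.
t = 1: p = 0.44800 + (+0.06090) = 0.50890
t = 2: p = 0.50890 + (-0.03210) = 0.47681
t = 3: p = 0.47681 + (+0.01691) = 0.49372

0.4937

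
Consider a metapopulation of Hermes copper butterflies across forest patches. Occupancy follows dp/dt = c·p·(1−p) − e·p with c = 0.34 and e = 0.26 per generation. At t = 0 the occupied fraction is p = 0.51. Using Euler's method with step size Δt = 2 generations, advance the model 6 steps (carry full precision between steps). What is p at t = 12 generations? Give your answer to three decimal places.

Update rule: p ← p + [c·p·(1−p) − e·p]·Δt with Δt = 2.
p: 0.51000 → 0.41473  (Δp = -0.09527)
p: 0.41473 → 0.36413  (Δp = -0.05060)
p: 0.36413 → 0.33223  (Δp = -0.03190)
p: 0.33223 → 0.31033  (Δp = -0.02190)
p: 0.31033 → 0.29449  (Δp = -0.01583)
p: 0.29449 → 0.28264  (Δp = -0.01186)

0.283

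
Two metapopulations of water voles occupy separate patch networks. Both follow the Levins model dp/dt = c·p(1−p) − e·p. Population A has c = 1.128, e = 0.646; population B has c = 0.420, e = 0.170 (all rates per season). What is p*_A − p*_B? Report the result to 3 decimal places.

-0.168

A: p*_A = 1 − 0.646/1.128 = 0.4273.
B: p*_B = 1 − 0.170/0.420 = 0.5952.
p*_A − p*_B = 0.4273 − 0.5952 = -0.1679.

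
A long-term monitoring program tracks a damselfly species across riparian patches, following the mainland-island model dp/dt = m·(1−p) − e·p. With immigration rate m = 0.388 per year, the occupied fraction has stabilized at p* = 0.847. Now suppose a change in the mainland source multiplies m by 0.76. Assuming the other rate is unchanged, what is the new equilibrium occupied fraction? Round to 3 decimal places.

Balance m(1−p*) = e·p* gives e = m(1−p*)/p* = 0.388×0.15300/0.84700 = 0.07009.
New p* = m/(m+e) = 0.29488/(0.29488+0.07009) = 0.80796.

0.808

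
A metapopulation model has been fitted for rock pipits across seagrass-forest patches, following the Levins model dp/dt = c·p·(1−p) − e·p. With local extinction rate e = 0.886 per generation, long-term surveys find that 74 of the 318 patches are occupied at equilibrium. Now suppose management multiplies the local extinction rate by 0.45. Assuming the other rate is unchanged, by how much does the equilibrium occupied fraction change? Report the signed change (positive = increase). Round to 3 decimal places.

0.422

Observed p* = 74/318 = 0.23270.
Balance c(1−p*) = e gives c = e/(1 − 0.23270) = 0.886/0.76730 = 1.15470.
New p* = 1 − e/c = 1 − 0.39870/1.15470 = 0.65472.
Δp* = 0.65472 − 0.23270 = +0.42202.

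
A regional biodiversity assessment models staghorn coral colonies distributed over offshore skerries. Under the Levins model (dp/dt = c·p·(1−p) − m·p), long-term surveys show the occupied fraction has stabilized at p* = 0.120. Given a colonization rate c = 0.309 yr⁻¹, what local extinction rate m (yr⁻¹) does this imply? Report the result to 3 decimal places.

At equilibrium c(1−p*) = m.
m = 0.309 × (1 − 0.120) = 0.309 × 0.8800 = 0.2719.

0.272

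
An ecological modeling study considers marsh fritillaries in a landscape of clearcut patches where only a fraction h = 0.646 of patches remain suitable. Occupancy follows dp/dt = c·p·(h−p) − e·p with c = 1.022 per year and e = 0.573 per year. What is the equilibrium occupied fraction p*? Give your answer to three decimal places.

Setting dp/dt = 0 and dividing by p* gives c·(h−p*) = e.
So p* = h − e/c = 0.646 − 0.573/1.022 = 0.646 − 0.5607 = 0.0853.

0.085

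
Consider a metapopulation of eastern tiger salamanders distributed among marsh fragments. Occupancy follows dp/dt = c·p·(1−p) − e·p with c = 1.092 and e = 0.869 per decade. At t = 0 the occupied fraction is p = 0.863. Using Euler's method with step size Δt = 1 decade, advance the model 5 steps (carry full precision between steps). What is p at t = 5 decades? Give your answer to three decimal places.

Update rule: p ← p + [c·p·(1−p) − e·p]·Δt with Δt = 1.
t = 1: p = 0.86300 + (-0.62084) = 0.24216
t = 2: p = 0.24216 + (-0.01004) = 0.23213
t = 3: p = 0.23213 + (-0.00708) = 0.22505
t = 4: p = 0.22505 + (-0.00512) = 0.21993
t = 5: p = 0.21993 + (-0.00377) = 0.21615

0.216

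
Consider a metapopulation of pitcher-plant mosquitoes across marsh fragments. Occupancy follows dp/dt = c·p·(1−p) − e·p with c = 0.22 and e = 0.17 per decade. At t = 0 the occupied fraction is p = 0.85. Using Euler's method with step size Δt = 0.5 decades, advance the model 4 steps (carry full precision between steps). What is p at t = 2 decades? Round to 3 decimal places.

Update rule: p ← p + [c·p·(1−p) − e·p]·Δt with Δt = 0.5.
t = 0.5: p = 0.85000 + (-0.05823) = 0.79178
t = 1: p = 0.79178 + (-0.04917) = 0.74261
t = 1.5: p = 0.74261 + (-0.04210) = 0.70051
t = 2: p = 0.70051 + (-0.03647) = 0.66405

0.664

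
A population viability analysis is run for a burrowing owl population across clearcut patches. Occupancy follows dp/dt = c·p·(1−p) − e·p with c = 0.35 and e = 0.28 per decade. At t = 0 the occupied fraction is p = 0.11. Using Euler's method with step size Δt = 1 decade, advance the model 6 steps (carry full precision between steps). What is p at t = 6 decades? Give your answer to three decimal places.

Update rule: p ← p + [c·p·(1−p) − e·p]·Δt with Δt = 1.
t = 1: p = 0.11000 + (+0.00346) = 0.11346
t = 2: p = 0.11346 + (+0.00344) = 0.11690
t = 3: p = 0.11690 + (+0.00340) = 0.12030
t = 4: p = 0.12030 + (+0.00336) = 0.12366
t = 5: p = 0.12366 + (+0.00330) = 0.12696
t = 6: p = 0.12696 + (+0.00325) = 0.13021

0.130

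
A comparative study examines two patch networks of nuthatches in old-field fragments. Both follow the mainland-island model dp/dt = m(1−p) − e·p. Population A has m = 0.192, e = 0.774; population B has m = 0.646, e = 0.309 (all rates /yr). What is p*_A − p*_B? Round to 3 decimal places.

-0.478

A: p*_A = m/(m+e) = 0.192/0.9660 = 0.1988.
B: p*_B = 0.646/0.9550 = 0.6764.
p*_A − p*_B = 0.1988 − 0.6764 = -0.4777.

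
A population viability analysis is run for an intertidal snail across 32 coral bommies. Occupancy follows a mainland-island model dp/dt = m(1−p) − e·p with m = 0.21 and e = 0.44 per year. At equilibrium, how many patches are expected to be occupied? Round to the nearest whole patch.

10

p* = m/(m+e) = 0.21/0.6500 = 0.3231.
Expected occupied patches = N × p* = 32 × 0.3231 = 10.34 ≈ 10.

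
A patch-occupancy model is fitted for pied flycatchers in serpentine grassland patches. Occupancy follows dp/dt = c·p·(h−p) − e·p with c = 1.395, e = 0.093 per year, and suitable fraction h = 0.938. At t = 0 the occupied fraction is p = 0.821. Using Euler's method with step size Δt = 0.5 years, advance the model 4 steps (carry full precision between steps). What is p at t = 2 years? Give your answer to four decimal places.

Update rule: p ← p + [c·p·(h−p) − e·p]·Δt with Δt = 0.5.
p: 0.82100 → 0.84982  (Δp = +0.02882)
p: 0.84982 → 0.86257  (Δp = +0.01275)
p: 0.86257 → 0.86784  (Δp = +0.00527)
p: 0.86784 → 0.86996  (Δp = +0.00211)

0.8700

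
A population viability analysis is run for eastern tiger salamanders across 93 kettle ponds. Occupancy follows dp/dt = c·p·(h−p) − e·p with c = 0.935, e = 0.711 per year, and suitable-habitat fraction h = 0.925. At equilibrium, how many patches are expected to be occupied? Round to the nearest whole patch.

15

p* = h − e/c = 0.925 − 0.7604 = 0.1646.
Expected occupied patches = N × p* = 93 × 0.1646 = 15.31 ≈ 15.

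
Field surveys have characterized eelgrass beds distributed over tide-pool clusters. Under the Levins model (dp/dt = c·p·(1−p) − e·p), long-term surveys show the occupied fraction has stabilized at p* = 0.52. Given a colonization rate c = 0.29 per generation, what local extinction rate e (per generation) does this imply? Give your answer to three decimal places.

At equilibrium c(1−p*) = e.
e = 0.29 × (1 − 0.52) = 0.29 × 0.4800 = 0.1392.

0.139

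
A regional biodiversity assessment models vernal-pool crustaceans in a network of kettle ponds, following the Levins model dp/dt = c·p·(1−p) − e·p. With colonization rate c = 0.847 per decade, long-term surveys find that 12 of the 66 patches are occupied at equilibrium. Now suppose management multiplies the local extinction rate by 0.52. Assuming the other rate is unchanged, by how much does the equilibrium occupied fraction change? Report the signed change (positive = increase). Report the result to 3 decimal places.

0.393

Observed p* = 12/66 = 0.18182.
Balance c(1−p*) = e gives e = 0.847×(1 − 0.18182) = 0.69300.
New p* = 1 − e/c = 1 − 0.36036/0.84700 = 0.57455.
Δp* = 0.57455 − 0.18182 = +0.39273.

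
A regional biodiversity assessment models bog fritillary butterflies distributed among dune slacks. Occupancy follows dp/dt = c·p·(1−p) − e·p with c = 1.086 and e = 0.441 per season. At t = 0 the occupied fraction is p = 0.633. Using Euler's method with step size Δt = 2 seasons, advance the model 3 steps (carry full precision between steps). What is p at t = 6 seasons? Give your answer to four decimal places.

0.5928

Update rule: p ← p + [c·p·(1−p) − e·p]·Δt with Δt = 2.
t = 2: p = 0.63300 + (-0.05373) = 0.57927
t = 4: p = 0.57927 + (+0.01843) = 0.59770
t = 6: p = 0.59770 + (-0.00491) = 0.59279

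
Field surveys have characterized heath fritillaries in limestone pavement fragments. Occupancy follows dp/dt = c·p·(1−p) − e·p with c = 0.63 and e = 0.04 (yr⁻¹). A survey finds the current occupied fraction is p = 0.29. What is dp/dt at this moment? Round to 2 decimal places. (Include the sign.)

Colonization term: c·p·(1−p) = 0.63×0.29×0.7100 = 0.12972.
Extinction term: e·p = 0.01160.
dp/dt = 0.12972 − 0.01160 = 0.11812.

0.12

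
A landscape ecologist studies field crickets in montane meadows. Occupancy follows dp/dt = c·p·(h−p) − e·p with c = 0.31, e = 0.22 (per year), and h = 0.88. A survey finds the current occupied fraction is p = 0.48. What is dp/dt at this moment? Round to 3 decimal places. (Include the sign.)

Colonization term: c·p·(h−p) = 0.31×0.48×0.4000 = 0.05952.
Extinction term: e·p = 0.10560.
dp/dt = 0.05952 − 0.10560 = -0.04608.

-0.046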